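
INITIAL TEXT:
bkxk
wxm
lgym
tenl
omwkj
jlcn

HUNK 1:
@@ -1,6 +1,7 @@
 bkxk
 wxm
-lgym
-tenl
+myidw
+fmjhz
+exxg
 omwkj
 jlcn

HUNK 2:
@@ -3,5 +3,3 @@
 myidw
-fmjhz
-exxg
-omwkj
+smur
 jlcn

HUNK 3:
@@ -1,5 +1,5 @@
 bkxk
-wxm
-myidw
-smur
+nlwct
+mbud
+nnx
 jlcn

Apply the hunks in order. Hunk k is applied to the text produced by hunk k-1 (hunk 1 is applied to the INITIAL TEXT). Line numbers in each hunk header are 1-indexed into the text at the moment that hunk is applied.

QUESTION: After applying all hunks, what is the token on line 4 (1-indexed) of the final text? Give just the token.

Answer: nnx

Derivation:
Hunk 1: at line 1 remove [lgym,tenl] add [myidw,fmjhz,exxg] -> 7 lines: bkxk wxm myidw fmjhz exxg omwkj jlcn
Hunk 2: at line 3 remove [fmjhz,exxg,omwkj] add [smur] -> 5 lines: bkxk wxm myidw smur jlcn
Hunk 3: at line 1 remove [wxm,myidw,smur] add [nlwct,mbud,nnx] -> 5 lines: bkxk nlwct mbud nnx jlcn
Final line 4: nnx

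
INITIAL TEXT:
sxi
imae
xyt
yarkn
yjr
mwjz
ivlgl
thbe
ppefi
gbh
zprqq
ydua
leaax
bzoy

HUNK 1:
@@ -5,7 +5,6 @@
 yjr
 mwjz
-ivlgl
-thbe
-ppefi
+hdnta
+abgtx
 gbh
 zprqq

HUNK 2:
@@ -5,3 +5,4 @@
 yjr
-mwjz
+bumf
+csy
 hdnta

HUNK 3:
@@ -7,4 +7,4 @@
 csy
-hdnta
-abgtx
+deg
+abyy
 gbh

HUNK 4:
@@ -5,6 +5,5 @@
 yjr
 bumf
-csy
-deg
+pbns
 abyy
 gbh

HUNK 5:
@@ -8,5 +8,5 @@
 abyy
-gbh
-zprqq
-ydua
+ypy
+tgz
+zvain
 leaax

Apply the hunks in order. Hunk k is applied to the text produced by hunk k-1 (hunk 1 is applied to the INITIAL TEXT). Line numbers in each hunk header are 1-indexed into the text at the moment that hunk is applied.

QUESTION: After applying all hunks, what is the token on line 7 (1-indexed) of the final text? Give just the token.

Hunk 1: at line 5 remove [ivlgl,thbe,ppefi] add [hdnta,abgtx] -> 13 lines: sxi imae xyt yarkn yjr mwjz hdnta abgtx gbh zprqq ydua leaax bzoy
Hunk 2: at line 5 remove [mwjz] add [bumf,csy] -> 14 lines: sxi imae xyt yarkn yjr bumf csy hdnta abgtx gbh zprqq ydua leaax bzoy
Hunk 3: at line 7 remove [hdnta,abgtx] add [deg,abyy] -> 14 lines: sxi imae xyt yarkn yjr bumf csy deg abyy gbh zprqq ydua leaax bzoy
Hunk 4: at line 5 remove [csy,deg] add [pbns] -> 13 lines: sxi imae xyt yarkn yjr bumf pbns abyy gbh zprqq ydua leaax bzoy
Hunk 5: at line 8 remove [gbh,zprqq,ydua] add [ypy,tgz,zvain] -> 13 lines: sxi imae xyt yarkn yjr bumf pbns abyy ypy tgz zvain leaax bzoy
Final line 7: pbns

Answer: pbns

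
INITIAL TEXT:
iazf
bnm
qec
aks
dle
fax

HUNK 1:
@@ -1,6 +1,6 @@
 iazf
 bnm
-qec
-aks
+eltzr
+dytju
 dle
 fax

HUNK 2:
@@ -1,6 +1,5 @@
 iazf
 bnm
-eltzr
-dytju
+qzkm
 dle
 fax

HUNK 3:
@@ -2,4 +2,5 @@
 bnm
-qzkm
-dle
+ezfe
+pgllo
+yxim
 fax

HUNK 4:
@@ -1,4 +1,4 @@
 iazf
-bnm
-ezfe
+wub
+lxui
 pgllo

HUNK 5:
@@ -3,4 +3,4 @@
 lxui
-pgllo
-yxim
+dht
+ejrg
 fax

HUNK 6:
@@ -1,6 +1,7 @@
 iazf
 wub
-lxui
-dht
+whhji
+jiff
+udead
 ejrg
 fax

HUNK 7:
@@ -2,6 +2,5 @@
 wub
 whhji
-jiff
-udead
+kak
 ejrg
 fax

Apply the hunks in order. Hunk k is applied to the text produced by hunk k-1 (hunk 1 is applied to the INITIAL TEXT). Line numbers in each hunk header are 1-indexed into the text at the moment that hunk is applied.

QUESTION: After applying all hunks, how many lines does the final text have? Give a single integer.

Hunk 1: at line 1 remove [qec,aks] add [eltzr,dytju] -> 6 lines: iazf bnm eltzr dytju dle fax
Hunk 2: at line 1 remove [eltzr,dytju] add [qzkm] -> 5 lines: iazf bnm qzkm dle fax
Hunk 3: at line 2 remove [qzkm,dle] add [ezfe,pgllo,yxim] -> 6 lines: iazf bnm ezfe pgllo yxim fax
Hunk 4: at line 1 remove [bnm,ezfe] add [wub,lxui] -> 6 lines: iazf wub lxui pgllo yxim fax
Hunk 5: at line 3 remove [pgllo,yxim] add [dht,ejrg] -> 6 lines: iazf wub lxui dht ejrg fax
Hunk 6: at line 1 remove [lxui,dht] add [whhji,jiff,udead] -> 7 lines: iazf wub whhji jiff udead ejrg fax
Hunk 7: at line 2 remove [jiff,udead] add [kak] -> 6 lines: iazf wub whhji kak ejrg fax
Final line count: 6

Answer: 6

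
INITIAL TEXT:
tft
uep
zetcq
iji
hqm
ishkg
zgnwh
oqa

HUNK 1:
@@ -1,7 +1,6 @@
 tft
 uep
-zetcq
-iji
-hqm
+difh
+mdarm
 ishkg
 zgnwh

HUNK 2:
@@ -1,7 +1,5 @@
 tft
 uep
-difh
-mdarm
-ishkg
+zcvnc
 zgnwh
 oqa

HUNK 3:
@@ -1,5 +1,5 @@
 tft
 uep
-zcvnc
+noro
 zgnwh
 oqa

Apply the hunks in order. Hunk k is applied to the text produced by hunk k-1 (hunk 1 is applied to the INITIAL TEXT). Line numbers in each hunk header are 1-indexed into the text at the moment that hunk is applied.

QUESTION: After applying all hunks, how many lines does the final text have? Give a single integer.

Answer: 5

Derivation:
Hunk 1: at line 1 remove [zetcq,iji,hqm] add [difh,mdarm] -> 7 lines: tft uep difh mdarm ishkg zgnwh oqa
Hunk 2: at line 1 remove [difh,mdarm,ishkg] add [zcvnc] -> 5 lines: tft uep zcvnc zgnwh oqa
Hunk 3: at line 1 remove [zcvnc] add [noro] -> 5 lines: tft uep noro zgnwh oqa
Final line count: 5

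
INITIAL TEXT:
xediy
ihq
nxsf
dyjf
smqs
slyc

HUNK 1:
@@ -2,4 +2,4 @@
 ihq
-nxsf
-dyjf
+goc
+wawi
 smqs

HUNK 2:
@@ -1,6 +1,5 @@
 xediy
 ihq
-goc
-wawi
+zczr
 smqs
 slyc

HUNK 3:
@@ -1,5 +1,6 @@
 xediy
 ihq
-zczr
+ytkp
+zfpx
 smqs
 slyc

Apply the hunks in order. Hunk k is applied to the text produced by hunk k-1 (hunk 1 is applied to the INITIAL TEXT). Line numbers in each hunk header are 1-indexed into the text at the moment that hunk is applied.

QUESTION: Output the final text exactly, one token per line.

Hunk 1: at line 2 remove [nxsf,dyjf] add [goc,wawi] -> 6 lines: xediy ihq goc wawi smqs slyc
Hunk 2: at line 1 remove [goc,wawi] add [zczr] -> 5 lines: xediy ihq zczr smqs slyc
Hunk 3: at line 1 remove [zczr] add [ytkp,zfpx] -> 6 lines: xediy ihq ytkp zfpx smqs slyc

Answer: xediy
ihq
ytkp
zfpx
smqs
slyc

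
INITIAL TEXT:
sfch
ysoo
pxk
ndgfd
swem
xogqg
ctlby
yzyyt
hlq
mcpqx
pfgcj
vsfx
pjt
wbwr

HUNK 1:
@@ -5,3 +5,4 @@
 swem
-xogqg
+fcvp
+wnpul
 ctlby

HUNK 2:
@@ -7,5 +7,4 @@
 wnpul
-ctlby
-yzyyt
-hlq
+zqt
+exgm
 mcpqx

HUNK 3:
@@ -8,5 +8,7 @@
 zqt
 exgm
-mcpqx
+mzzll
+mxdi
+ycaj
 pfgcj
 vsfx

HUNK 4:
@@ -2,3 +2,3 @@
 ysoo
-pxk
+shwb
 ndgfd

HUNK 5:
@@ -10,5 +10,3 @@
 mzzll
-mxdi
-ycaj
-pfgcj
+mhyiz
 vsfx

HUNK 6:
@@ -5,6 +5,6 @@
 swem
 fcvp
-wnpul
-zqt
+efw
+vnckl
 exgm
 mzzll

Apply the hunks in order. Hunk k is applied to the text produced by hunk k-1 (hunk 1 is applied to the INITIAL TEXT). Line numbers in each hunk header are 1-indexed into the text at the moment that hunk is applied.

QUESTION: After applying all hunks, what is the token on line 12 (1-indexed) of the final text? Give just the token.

Hunk 1: at line 5 remove [xogqg] add [fcvp,wnpul] -> 15 lines: sfch ysoo pxk ndgfd swem fcvp wnpul ctlby yzyyt hlq mcpqx pfgcj vsfx pjt wbwr
Hunk 2: at line 7 remove [ctlby,yzyyt,hlq] add [zqt,exgm] -> 14 lines: sfch ysoo pxk ndgfd swem fcvp wnpul zqt exgm mcpqx pfgcj vsfx pjt wbwr
Hunk 3: at line 8 remove [mcpqx] add [mzzll,mxdi,ycaj] -> 16 lines: sfch ysoo pxk ndgfd swem fcvp wnpul zqt exgm mzzll mxdi ycaj pfgcj vsfx pjt wbwr
Hunk 4: at line 2 remove [pxk] add [shwb] -> 16 lines: sfch ysoo shwb ndgfd swem fcvp wnpul zqt exgm mzzll mxdi ycaj pfgcj vsfx pjt wbwr
Hunk 5: at line 10 remove [mxdi,ycaj,pfgcj] add [mhyiz] -> 14 lines: sfch ysoo shwb ndgfd swem fcvp wnpul zqt exgm mzzll mhyiz vsfx pjt wbwr
Hunk 6: at line 5 remove [wnpul,zqt] add [efw,vnckl] -> 14 lines: sfch ysoo shwb ndgfd swem fcvp efw vnckl exgm mzzll mhyiz vsfx pjt wbwr
Final line 12: vsfx

Answer: vsfx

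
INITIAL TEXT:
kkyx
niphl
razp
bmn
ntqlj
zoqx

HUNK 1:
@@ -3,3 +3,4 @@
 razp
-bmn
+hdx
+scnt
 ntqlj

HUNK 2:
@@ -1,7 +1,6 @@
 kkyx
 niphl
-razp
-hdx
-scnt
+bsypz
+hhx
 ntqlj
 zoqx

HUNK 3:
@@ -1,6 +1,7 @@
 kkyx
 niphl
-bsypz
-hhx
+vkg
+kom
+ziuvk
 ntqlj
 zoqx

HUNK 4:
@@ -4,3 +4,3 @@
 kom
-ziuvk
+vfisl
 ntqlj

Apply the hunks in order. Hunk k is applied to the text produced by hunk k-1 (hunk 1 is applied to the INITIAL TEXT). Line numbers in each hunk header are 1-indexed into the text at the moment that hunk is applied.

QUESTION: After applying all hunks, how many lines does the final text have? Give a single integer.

Answer: 7

Derivation:
Hunk 1: at line 3 remove [bmn] add [hdx,scnt] -> 7 lines: kkyx niphl razp hdx scnt ntqlj zoqx
Hunk 2: at line 1 remove [razp,hdx,scnt] add [bsypz,hhx] -> 6 lines: kkyx niphl bsypz hhx ntqlj zoqx
Hunk 3: at line 1 remove [bsypz,hhx] add [vkg,kom,ziuvk] -> 7 lines: kkyx niphl vkg kom ziuvk ntqlj zoqx
Hunk 4: at line 4 remove [ziuvk] add [vfisl] -> 7 lines: kkyx niphl vkg kom vfisl ntqlj zoqx
Final line count: 7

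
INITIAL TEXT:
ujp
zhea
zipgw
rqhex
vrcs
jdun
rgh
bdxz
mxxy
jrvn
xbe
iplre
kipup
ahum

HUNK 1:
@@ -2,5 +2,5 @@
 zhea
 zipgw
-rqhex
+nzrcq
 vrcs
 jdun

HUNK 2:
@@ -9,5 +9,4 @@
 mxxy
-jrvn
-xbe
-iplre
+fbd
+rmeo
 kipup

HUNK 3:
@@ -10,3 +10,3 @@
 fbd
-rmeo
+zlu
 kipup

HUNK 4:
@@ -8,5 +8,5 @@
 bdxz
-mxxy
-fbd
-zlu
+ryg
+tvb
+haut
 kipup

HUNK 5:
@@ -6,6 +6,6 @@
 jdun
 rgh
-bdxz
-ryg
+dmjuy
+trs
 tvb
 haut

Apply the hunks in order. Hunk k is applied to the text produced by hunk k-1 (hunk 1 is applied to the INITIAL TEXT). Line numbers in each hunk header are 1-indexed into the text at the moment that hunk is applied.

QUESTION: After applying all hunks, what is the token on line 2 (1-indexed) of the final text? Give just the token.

Answer: zhea

Derivation:
Hunk 1: at line 2 remove [rqhex] add [nzrcq] -> 14 lines: ujp zhea zipgw nzrcq vrcs jdun rgh bdxz mxxy jrvn xbe iplre kipup ahum
Hunk 2: at line 9 remove [jrvn,xbe,iplre] add [fbd,rmeo] -> 13 lines: ujp zhea zipgw nzrcq vrcs jdun rgh bdxz mxxy fbd rmeo kipup ahum
Hunk 3: at line 10 remove [rmeo] add [zlu] -> 13 lines: ujp zhea zipgw nzrcq vrcs jdun rgh bdxz mxxy fbd zlu kipup ahum
Hunk 4: at line 8 remove [mxxy,fbd,zlu] add [ryg,tvb,haut] -> 13 lines: ujp zhea zipgw nzrcq vrcs jdun rgh bdxz ryg tvb haut kipup ahum
Hunk 5: at line 6 remove [bdxz,ryg] add [dmjuy,trs] -> 13 lines: ujp zhea zipgw nzrcq vrcs jdun rgh dmjuy trs tvb haut kipup ahum
Final line 2: zhea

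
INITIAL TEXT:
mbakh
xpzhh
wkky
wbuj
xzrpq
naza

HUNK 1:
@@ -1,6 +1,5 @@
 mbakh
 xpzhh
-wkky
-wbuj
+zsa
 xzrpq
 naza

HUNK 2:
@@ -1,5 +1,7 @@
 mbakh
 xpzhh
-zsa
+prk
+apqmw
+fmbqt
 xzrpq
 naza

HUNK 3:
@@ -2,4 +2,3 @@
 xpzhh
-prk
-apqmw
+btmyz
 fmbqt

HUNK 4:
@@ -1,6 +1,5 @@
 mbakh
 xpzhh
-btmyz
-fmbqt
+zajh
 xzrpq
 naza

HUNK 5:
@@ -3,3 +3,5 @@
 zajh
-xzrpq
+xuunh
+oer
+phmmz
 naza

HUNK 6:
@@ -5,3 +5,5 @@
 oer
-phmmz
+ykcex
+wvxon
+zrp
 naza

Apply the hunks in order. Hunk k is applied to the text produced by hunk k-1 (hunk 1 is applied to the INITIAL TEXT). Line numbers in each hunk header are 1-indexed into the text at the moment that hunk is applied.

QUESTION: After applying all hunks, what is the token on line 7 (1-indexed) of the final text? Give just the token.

Hunk 1: at line 1 remove [wkky,wbuj] add [zsa] -> 5 lines: mbakh xpzhh zsa xzrpq naza
Hunk 2: at line 1 remove [zsa] add [prk,apqmw,fmbqt] -> 7 lines: mbakh xpzhh prk apqmw fmbqt xzrpq naza
Hunk 3: at line 2 remove [prk,apqmw] add [btmyz] -> 6 lines: mbakh xpzhh btmyz fmbqt xzrpq naza
Hunk 4: at line 1 remove [btmyz,fmbqt] add [zajh] -> 5 lines: mbakh xpzhh zajh xzrpq naza
Hunk 5: at line 3 remove [xzrpq] add [xuunh,oer,phmmz] -> 7 lines: mbakh xpzhh zajh xuunh oer phmmz naza
Hunk 6: at line 5 remove [phmmz] add [ykcex,wvxon,zrp] -> 9 lines: mbakh xpzhh zajh xuunh oer ykcex wvxon zrp naza
Final line 7: wvxon

Answer: wvxon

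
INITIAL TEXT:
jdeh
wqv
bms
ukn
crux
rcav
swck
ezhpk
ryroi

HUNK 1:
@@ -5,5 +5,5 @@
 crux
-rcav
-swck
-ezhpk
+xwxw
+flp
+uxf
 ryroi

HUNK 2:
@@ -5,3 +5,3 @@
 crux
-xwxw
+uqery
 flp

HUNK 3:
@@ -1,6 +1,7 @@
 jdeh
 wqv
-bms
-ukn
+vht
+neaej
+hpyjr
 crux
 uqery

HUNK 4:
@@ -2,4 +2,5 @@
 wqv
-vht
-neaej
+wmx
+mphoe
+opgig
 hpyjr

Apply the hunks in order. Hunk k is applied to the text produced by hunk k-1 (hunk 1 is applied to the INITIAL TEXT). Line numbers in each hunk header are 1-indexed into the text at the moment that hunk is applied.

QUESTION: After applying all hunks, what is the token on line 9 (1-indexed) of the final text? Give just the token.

Answer: flp

Derivation:
Hunk 1: at line 5 remove [rcav,swck,ezhpk] add [xwxw,flp,uxf] -> 9 lines: jdeh wqv bms ukn crux xwxw flp uxf ryroi
Hunk 2: at line 5 remove [xwxw] add [uqery] -> 9 lines: jdeh wqv bms ukn crux uqery flp uxf ryroi
Hunk 3: at line 1 remove [bms,ukn] add [vht,neaej,hpyjr] -> 10 lines: jdeh wqv vht neaej hpyjr crux uqery flp uxf ryroi
Hunk 4: at line 2 remove [vht,neaej] add [wmx,mphoe,opgig] -> 11 lines: jdeh wqv wmx mphoe opgig hpyjr crux uqery flp uxf ryroi
Final line 9: flp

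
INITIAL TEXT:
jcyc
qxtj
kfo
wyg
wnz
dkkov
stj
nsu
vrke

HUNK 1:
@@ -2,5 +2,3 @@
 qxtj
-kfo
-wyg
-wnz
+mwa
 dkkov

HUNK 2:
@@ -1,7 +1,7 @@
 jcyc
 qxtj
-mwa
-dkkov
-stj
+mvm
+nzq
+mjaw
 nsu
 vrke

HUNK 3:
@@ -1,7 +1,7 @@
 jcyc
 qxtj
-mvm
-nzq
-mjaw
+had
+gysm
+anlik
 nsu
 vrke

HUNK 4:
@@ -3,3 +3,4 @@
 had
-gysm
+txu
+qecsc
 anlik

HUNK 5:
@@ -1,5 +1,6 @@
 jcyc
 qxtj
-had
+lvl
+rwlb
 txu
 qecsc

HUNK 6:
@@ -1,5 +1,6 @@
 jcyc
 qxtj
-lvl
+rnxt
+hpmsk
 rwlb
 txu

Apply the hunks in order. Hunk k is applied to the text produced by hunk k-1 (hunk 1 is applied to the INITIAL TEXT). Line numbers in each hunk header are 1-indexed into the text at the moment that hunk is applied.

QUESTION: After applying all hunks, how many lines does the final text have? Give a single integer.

Hunk 1: at line 2 remove [kfo,wyg,wnz] add [mwa] -> 7 lines: jcyc qxtj mwa dkkov stj nsu vrke
Hunk 2: at line 1 remove [mwa,dkkov,stj] add [mvm,nzq,mjaw] -> 7 lines: jcyc qxtj mvm nzq mjaw nsu vrke
Hunk 3: at line 1 remove [mvm,nzq,mjaw] add [had,gysm,anlik] -> 7 lines: jcyc qxtj had gysm anlik nsu vrke
Hunk 4: at line 3 remove [gysm] add [txu,qecsc] -> 8 lines: jcyc qxtj had txu qecsc anlik nsu vrke
Hunk 5: at line 1 remove [had] add [lvl,rwlb] -> 9 lines: jcyc qxtj lvl rwlb txu qecsc anlik nsu vrke
Hunk 6: at line 1 remove [lvl] add [rnxt,hpmsk] -> 10 lines: jcyc qxtj rnxt hpmsk rwlb txu qecsc anlik nsu vrke
Final line count: 10

Answer: 10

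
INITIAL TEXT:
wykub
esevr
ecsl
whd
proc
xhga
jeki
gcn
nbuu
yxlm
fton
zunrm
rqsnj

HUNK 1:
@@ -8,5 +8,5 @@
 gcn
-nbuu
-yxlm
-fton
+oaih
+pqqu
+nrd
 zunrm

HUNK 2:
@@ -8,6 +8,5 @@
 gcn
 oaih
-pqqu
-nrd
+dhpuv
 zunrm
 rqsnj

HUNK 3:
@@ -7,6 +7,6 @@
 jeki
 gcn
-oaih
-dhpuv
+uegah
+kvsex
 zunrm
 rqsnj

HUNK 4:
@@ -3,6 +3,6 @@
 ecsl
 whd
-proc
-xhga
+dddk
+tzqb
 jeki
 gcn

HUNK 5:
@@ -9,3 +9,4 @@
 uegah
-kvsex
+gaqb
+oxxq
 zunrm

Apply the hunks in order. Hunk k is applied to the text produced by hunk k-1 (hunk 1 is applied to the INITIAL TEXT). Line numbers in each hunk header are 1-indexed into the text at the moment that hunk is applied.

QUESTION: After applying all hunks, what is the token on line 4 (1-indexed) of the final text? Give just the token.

Answer: whd

Derivation:
Hunk 1: at line 8 remove [nbuu,yxlm,fton] add [oaih,pqqu,nrd] -> 13 lines: wykub esevr ecsl whd proc xhga jeki gcn oaih pqqu nrd zunrm rqsnj
Hunk 2: at line 8 remove [pqqu,nrd] add [dhpuv] -> 12 lines: wykub esevr ecsl whd proc xhga jeki gcn oaih dhpuv zunrm rqsnj
Hunk 3: at line 7 remove [oaih,dhpuv] add [uegah,kvsex] -> 12 lines: wykub esevr ecsl whd proc xhga jeki gcn uegah kvsex zunrm rqsnj
Hunk 4: at line 3 remove [proc,xhga] add [dddk,tzqb] -> 12 lines: wykub esevr ecsl whd dddk tzqb jeki gcn uegah kvsex zunrm rqsnj
Hunk 5: at line 9 remove [kvsex] add [gaqb,oxxq] -> 13 lines: wykub esevr ecsl whd dddk tzqb jeki gcn uegah gaqb oxxq zunrm rqsnj
Final line 4: whd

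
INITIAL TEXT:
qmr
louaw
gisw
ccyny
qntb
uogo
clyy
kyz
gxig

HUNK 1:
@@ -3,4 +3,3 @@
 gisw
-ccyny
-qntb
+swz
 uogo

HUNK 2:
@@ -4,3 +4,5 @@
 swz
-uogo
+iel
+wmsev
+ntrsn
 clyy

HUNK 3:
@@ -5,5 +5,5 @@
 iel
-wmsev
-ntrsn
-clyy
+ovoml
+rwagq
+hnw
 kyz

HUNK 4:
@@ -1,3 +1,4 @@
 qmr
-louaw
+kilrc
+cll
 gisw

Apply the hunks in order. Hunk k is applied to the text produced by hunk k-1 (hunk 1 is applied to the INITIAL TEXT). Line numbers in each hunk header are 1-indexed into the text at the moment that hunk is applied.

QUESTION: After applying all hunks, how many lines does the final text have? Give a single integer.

Hunk 1: at line 3 remove [ccyny,qntb] add [swz] -> 8 lines: qmr louaw gisw swz uogo clyy kyz gxig
Hunk 2: at line 4 remove [uogo] add [iel,wmsev,ntrsn] -> 10 lines: qmr louaw gisw swz iel wmsev ntrsn clyy kyz gxig
Hunk 3: at line 5 remove [wmsev,ntrsn,clyy] add [ovoml,rwagq,hnw] -> 10 lines: qmr louaw gisw swz iel ovoml rwagq hnw kyz gxig
Hunk 4: at line 1 remove [louaw] add [kilrc,cll] -> 11 lines: qmr kilrc cll gisw swz iel ovoml rwagq hnw kyz gxig
Final line count: 11

Answer: 11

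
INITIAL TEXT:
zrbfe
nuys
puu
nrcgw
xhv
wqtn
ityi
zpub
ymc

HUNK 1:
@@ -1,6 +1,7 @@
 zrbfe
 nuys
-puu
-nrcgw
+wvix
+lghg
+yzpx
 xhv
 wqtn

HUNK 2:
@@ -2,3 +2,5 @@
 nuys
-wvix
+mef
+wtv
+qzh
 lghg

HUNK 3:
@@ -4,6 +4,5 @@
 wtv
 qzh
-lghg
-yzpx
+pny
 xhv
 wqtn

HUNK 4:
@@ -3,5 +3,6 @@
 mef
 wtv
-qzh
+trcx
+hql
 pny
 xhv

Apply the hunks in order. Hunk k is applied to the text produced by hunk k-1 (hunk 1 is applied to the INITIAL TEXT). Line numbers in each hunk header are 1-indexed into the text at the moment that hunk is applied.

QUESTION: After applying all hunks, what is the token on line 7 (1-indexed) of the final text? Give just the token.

Answer: pny

Derivation:
Hunk 1: at line 1 remove [puu,nrcgw] add [wvix,lghg,yzpx] -> 10 lines: zrbfe nuys wvix lghg yzpx xhv wqtn ityi zpub ymc
Hunk 2: at line 2 remove [wvix] add [mef,wtv,qzh] -> 12 lines: zrbfe nuys mef wtv qzh lghg yzpx xhv wqtn ityi zpub ymc
Hunk 3: at line 4 remove [lghg,yzpx] add [pny] -> 11 lines: zrbfe nuys mef wtv qzh pny xhv wqtn ityi zpub ymc
Hunk 4: at line 3 remove [qzh] add [trcx,hql] -> 12 lines: zrbfe nuys mef wtv trcx hql pny xhv wqtn ityi zpub ymc
Final line 7: pny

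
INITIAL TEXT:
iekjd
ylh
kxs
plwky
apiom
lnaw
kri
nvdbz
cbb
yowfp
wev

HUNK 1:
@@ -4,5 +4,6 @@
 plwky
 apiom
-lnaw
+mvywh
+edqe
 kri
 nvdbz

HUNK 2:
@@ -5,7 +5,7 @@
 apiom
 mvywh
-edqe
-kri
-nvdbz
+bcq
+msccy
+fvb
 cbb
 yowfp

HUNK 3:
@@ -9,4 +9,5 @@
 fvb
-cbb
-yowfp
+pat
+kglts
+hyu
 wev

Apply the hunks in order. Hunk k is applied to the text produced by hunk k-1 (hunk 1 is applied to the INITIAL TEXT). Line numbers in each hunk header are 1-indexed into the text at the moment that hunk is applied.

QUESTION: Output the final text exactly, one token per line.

Answer: iekjd
ylh
kxs
plwky
apiom
mvywh
bcq
msccy
fvb
pat
kglts
hyu
wev

Derivation:
Hunk 1: at line 4 remove [lnaw] add [mvywh,edqe] -> 12 lines: iekjd ylh kxs plwky apiom mvywh edqe kri nvdbz cbb yowfp wev
Hunk 2: at line 5 remove [edqe,kri,nvdbz] add [bcq,msccy,fvb] -> 12 lines: iekjd ylh kxs plwky apiom mvywh bcq msccy fvb cbb yowfp wev
Hunk 3: at line 9 remove [cbb,yowfp] add [pat,kglts,hyu] -> 13 lines: iekjd ylh kxs plwky apiom mvywh bcq msccy fvb pat kglts hyu wev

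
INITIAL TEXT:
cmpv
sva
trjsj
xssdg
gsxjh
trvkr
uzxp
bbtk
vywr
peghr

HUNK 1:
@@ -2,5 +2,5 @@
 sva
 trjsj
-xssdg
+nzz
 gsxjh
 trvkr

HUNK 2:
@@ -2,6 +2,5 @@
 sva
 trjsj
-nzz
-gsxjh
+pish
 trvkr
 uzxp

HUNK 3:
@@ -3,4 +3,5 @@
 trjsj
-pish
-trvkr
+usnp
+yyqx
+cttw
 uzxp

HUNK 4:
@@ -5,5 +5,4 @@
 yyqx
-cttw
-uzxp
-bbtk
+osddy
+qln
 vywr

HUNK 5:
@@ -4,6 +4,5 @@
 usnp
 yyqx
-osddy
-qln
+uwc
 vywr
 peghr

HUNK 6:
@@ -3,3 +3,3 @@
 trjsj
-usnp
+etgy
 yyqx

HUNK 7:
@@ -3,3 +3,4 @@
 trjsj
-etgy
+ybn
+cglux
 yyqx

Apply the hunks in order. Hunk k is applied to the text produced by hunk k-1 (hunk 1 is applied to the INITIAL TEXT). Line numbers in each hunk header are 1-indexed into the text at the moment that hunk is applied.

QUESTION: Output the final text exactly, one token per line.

Answer: cmpv
sva
trjsj
ybn
cglux
yyqx
uwc
vywr
peghr

Derivation:
Hunk 1: at line 2 remove [xssdg] add [nzz] -> 10 lines: cmpv sva trjsj nzz gsxjh trvkr uzxp bbtk vywr peghr
Hunk 2: at line 2 remove [nzz,gsxjh] add [pish] -> 9 lines: cmpv sva trjsj pish trvkr uzxp bbtk vywr peghr
Hunk 3: at line 3 remove [pish,trvkr] add [usnp,yyqx,cttw] -> 10 lines: cmpv sva trjsj usnp yyqx cttw uzxp bbtk vywr peghr
Hunk 4: at line 5 remove [cttw,uzxp,bbtk] add [osddy,qln] -> 9 lines: cmpv sva trjsj usnp yyqx osddy qln vywr peghr
Hunk 5: at line 4 remove [osddy,qln] add [uwc] -> 8 lines: cmpv sva trjsj usnp yyqx uwc vywr peghr
Hunk 6: at line 3 remove [usnp] add [etgy] -> 8 lines: cmpv sva trjsj etgy yyqx uwc vywr peghr
Hunk 7: at line 3 remove [etgy] add [ybn,cglux] -> 9 lines: cmpv sva trjsj ybn cglux yyqx uwc vywr peghr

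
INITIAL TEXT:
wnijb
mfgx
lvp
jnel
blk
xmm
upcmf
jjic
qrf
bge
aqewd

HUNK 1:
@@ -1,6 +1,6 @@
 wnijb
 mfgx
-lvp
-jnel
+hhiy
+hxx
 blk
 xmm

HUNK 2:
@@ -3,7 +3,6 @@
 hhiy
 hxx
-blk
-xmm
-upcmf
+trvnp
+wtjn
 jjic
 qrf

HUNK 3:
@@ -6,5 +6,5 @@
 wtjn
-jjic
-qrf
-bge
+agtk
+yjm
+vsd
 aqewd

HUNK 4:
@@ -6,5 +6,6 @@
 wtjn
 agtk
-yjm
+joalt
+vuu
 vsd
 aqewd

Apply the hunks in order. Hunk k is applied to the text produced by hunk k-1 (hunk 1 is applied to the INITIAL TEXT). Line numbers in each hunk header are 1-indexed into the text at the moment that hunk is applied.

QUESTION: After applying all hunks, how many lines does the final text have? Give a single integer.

Hunk 1: at line 1 remove [lvp,jnel] add [hhiy,hxx] -> 11 lines: wnijb mfgx hhiy hxx blk xmm upcmf jjic qrf bge aqewd
Hunk 2: at line 3 remove [blk,xmm,upcmf] add [trvnp,wtjn] -> 10 lines: wnijb mfgx hhiy hxx trvnp wtjn jjic qrf bge aqewd
Hunk 3: at line 6 remove [jjic,qrf,bge] add [agtk,yjm,vsd] -> 10 lines: wnijb mfgx hhiy hxx trvnp wtjn agtk yjm vsd aqewd
Hunk 4: at line 6 remove [yjm] add [joalt,vuu] -> 11 lines: wnijb mfgx hhiy hxx trvnp wtjn agtk joalt vuu vsd aqewd
Final line count: 11

Answer: 11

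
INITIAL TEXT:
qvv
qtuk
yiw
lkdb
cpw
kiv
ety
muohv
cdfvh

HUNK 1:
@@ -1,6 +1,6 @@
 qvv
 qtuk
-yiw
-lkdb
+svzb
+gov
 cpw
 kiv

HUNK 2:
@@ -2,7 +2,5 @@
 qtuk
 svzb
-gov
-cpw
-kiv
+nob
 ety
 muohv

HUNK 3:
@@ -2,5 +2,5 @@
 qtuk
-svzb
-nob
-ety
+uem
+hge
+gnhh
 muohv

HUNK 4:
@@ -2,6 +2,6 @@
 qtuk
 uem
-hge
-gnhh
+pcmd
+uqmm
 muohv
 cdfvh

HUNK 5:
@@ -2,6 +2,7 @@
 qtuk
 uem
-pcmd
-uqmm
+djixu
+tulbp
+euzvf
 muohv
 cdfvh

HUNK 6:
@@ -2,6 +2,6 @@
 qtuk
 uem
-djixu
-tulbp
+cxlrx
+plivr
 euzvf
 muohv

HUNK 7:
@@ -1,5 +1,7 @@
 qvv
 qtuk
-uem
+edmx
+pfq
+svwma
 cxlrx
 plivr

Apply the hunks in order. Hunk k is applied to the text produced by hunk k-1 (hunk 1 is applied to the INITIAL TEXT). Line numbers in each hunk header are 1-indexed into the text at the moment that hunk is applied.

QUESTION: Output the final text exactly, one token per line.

Hunk 1: at line 1 remove [yiw,lkdb] add [svzb,gov] -> 9 lines: qvv qtuk svzb gov cpw kiv ety muohv cdfvh
Hunk 2: at line 2 remove [gov,cpw,kiv] add [nob] -> 7 lines: qvv qtuk svzb nob ety muohv cdfvh
Hunk 3: at line 2 remove [svzb,nob,ety] add [uem,hge,gnhh] -> 7 lines: qvv qtuk uem hge gnhh muohv cdfvh
Hunk 4: at line 2 remove [hge,gnhh] add [pcmd,uqmm] -> 7 lines: qvv qtuk uem pcmd uqmm muohv cdfvh
Hunk 5: at line 2 remove [pcmd,uqmm] add [djixu,tulbp,euzvf] -> 8 lines: qvv qtuk uem djixu tulbp euzvf muohv cdfvh
Hunk 6: at line 2 remove [djixu,tulbp] add [cxlrx,plivr] -> 8 lines: qvv qtuk uem cxlrx plivr euzvf muohv cdfvh
Hunk 7: at line 1 remove [uem] add [edmx,pfq,svwma] -> 10 lines: qvv qtuk edmx pfq svwma cxlrx plivr euzvf muohv cdfvh

Answer: qvv
qtuk
edmx
pfq
svwma
cxlrx
plivr
euzvf
muohv
cdfvh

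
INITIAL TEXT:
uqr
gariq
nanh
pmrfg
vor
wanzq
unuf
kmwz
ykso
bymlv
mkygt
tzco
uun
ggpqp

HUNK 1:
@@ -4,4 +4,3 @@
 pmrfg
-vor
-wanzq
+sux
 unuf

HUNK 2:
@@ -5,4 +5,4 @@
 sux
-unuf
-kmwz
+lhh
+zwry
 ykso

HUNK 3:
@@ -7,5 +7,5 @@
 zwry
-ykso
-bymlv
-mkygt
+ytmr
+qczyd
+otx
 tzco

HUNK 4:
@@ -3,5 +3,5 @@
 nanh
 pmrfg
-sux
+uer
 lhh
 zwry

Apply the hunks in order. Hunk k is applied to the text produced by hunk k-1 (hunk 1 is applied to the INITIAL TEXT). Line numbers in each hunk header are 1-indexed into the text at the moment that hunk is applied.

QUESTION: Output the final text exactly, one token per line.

Answer: uqr
gariq
nanh
pmrfg
uer
lhh
zwry
ytmr
qczyd
otx
tzco
uun
ggpqp

Derivation:
Hunk 1: at line 4 remove [vor,wanzq] add [sux] -> 13 lines: uqr gariq nanh pmrfg sux unuf kmwz ykso bymlv mkygt tzco uun ggpqp
Hunk 2: at line 5 remove [unuf,kmwz] add [lhh,zwry] -> 13 lines: uqr gariq nanh pmrfg sux lhh zwry ykso bymlv mkygt tzco uun ggpqp
Hunk 3: at line 7 remove [ykso,bymlv,mkygt] add [ytmr,qczyd,otx] -> 13 lines: uqr gariq nanh pmrfg sux lhh zwry ytmr qczyd otx tzco uun ggpqp
Hunk 4: at line 3 remove [sux] add [uer] -> 13 lines: uqr gariq nanh pmrfg uer lhh zwry ytmr qczyd otx tzco uun ggpqp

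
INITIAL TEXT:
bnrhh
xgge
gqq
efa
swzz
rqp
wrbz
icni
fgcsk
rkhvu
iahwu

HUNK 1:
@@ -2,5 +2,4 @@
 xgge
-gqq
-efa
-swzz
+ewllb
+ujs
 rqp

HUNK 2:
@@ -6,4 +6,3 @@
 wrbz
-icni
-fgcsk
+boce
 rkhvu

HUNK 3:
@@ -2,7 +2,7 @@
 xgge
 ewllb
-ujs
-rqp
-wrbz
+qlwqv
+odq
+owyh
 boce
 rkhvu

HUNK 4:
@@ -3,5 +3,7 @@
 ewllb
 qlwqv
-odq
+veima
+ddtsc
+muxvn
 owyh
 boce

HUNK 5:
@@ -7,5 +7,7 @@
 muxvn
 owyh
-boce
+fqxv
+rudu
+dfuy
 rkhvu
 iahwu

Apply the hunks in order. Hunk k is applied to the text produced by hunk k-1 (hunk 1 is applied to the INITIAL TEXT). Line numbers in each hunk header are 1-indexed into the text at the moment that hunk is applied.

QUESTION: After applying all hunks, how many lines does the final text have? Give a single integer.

Hunk 1: at line 2 remove [gqq,efa,swzz] add [ewllb,ujs] -> 10 lines: bnrhh xgge ewllb ujs rqp wrbz icni fgcsk rkhvu iahwu
Hunk 2: at line 6 remove [icni,fgcsk] add [boce] -> 9 lines: bnrhh xgge ewllb ujs rqp wrbz boce rkhvu iahwu
Hunk 3: at line 2 remove [ujs,rqp,wrbz] add [qlwqv,odq,owyh] -> 9 lines: bnrhh xgge ewllb qlwqv odq owyh boce rkhvu iahwu
Hunk 4: at line 3 remove [odq] add [veima,ddtsc,muxvn] -> 11 lines: bnrhh xgge ewllb qlwqv veima ddtsc muxvn owyh boce rkhvu iahwu
Hunk 5: at line 7 remove [boce] add [fqxv,rudu,dfuy] -> 13 lines: bnrhh xgge ewllb qlwqv veima ddtsc muxvn owyh fqxv rudu dfuy rkhvu iahwu
Final line count: 13

Answer: 13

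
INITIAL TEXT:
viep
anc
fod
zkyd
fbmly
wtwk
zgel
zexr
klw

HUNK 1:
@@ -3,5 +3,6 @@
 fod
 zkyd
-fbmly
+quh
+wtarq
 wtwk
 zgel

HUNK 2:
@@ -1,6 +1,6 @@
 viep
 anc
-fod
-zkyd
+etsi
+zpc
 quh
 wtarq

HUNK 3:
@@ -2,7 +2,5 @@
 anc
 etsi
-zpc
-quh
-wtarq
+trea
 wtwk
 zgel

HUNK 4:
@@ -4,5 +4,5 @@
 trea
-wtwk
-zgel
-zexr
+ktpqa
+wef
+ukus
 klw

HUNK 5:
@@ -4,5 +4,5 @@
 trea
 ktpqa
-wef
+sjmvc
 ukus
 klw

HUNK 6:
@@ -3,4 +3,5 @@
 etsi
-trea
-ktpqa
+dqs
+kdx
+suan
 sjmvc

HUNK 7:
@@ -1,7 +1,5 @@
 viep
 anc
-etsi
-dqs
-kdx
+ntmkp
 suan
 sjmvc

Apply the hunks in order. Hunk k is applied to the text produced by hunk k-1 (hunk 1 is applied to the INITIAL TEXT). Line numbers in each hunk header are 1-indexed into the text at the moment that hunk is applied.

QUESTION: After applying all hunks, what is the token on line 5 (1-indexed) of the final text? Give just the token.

Hunk 1: at line 3 remove [fbmly] add [quh,wtarq] -> 10 lines: viep anc fod zkyd quh wtarq wtwk zgel zexr klw
Hunk 2: at line 1 remove [fod,zkyd] add [etsi,zpc] -> 10 lines: viep anc etsi zpc quh wtarq wtwk zgel zexr klw
Hunk 3: at line 2 remove [zpc,quh,wtarq] add [trea] -> 8 lines: viep anc etsi trea wtwk zgel zexr klw
Hunk 4: at line 4 remove [wtwk,zgel,zexr] add [ktpqa,wef,ukus] -> 8 lines: viep anc etsi trea ktpqa wef ukus klw
Hunk 5: at line 4 remove [wef] add [sjmvc] -> 8 lines: viep anc etsi trea ktpqa sjmvc ukus klw
Hunk 6: at line 3 remove [trea,ktpqa] add [dqs,kdx,suan] -> 9 lines: viep anc etsi dqs kdx suan sjmvc ukus klw
Hunk 7: at line 1 remove [etsi,dqs,kdx] add [ntmkp] -> 7 lines: viep anc ntmkp suan sjmvc ukus klw
Final line 5: sjmvc

Answer: sjmvc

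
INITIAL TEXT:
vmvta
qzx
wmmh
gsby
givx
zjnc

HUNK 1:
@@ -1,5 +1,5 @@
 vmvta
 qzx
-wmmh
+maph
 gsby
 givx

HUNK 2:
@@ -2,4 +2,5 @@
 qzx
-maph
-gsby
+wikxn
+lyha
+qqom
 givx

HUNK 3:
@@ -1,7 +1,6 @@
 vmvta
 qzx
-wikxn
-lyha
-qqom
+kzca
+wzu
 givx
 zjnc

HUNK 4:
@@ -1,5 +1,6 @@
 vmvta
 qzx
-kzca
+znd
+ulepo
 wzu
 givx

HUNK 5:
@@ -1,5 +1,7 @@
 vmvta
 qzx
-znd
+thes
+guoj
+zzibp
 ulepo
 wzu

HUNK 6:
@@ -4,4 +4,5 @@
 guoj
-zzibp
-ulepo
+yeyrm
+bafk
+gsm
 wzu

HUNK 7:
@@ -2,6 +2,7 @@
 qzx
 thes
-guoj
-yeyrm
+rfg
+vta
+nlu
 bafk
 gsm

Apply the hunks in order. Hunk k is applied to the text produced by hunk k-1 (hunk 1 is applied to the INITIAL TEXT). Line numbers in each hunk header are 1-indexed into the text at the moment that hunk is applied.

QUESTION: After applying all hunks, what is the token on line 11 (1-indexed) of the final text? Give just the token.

Answer: zjnc

Derivation:
Hunk 1: at line 1 remove [wmmh] add [maph] -> 6 lines: vmvta qzx maph gsby givx zjnc
Hunk 2: at line 2 remove [maph,gsby] add [wikxn,lyha,qqom] -> 7 lines: vmvta qzx wikxn lyha qqom givx zjnc
Hunk 3: at line 1 remove [wikxn,lyha,qqom] add [kzca,wzu] -> 6 lines: vmvta qzx kzca wzu givx zjnc
Hunk 4: at line 1 remove [kzca] add [znd,ulepo] -> 7 lines: vmvta qzx znd ulepo wzu givx zjnc
Hunk 5: at line 1 remove [znd] add [thes,guoj,zzibp] -> 9 lines: vmvta qzx thes guoj zzibp ulepo wzu givx zjnc
Hunk 6: at line 4 remove [zzibp,ulepo] add [yeyrm,bafk,gsm] -> 10 lines: vmvta qzx thes guoj yeyrm bafk gsm wzu givx zjnc
Hunk 7: at line 2 remove [guoj,yeyrm] add [rfg,vta,nlu] -> 11 lines: vmvta qzx thes rfg vta nlu bafk gsm wzu givx zjnc
Final line 11: zjnc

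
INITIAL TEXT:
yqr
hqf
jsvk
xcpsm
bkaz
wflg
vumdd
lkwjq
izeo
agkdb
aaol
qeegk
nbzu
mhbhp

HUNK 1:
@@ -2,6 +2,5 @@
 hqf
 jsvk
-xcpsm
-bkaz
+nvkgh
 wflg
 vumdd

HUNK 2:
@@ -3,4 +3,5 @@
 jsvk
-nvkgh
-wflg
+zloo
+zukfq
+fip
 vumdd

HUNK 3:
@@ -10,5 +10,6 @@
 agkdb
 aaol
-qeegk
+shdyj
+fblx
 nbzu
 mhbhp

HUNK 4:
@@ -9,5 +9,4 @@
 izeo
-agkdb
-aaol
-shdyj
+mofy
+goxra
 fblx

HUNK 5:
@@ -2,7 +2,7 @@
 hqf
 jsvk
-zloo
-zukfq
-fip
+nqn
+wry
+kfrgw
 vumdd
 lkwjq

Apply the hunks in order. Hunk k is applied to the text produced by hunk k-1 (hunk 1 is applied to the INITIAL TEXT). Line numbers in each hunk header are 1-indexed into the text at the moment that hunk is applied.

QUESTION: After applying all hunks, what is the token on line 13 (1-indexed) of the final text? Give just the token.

Answer: nbzu

Derivation:
Hunk 1: at line 2 remove [xcpsm,bkaz] add [nvkgh] -> 13 lines: yqr hqf jsvk nvkgh wflg vumdd lkwjq izeo agkdb aaol qeegk nbzu mhbhp
Hunk 2: at line 3 remove [nvkgh,wflg] add [zloo,zukfq,fip] -> 14 lines: yqr hqf jsvk zloo zukfq fip vumdd lkwjq izeo agkdb aaol qeegk nbzu mhbhp
Hunk 3: at line 10 remove [qeegk] add [shdyj,fblx] -> 15 lines: yqr hqf jsvk zloo zukfq fip vumdd lkwjq izeo agkdb aaol shdyj fblx nbzu mhbhp
Hunk 4: at line 9 remove [agkdb,aaol,shdyj] add [mofy,goxra] -> 14 lines: yqr hqf jsvk zloo zukfq fip vumdd lkwjq izeo mofy goxra fblx nbzu mhbhp
Hunk 5: at line 2 remove [zloo,zukfq,fip] add [nqn,wry,kfrgw] -> 14 lines: yqr hqf jsvk nqn wry kfrgw vumdd lkwjq izeo mofy goxra fblx nbzu mhbhp
Final line 13: nbzu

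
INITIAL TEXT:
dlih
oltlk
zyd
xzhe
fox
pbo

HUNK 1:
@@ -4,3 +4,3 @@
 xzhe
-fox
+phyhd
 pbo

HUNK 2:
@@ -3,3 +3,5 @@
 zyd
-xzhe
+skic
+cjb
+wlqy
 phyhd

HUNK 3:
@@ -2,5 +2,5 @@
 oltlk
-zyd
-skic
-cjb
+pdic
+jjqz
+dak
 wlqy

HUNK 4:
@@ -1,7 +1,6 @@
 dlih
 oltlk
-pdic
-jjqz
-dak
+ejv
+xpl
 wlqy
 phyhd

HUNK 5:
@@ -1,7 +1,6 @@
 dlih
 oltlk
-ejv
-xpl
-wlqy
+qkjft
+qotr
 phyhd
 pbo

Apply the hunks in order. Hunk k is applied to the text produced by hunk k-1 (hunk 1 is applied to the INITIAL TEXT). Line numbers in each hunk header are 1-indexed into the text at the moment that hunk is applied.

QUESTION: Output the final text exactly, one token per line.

Hunk 1: at line 4 remove [fox] add [phyhd] -> 6 lines: dlih oltlk zyd xzhe phyhd pbo
Hunk 2: at line 3 remove [xzhe] add [skic,cjb,wlqy] -> 8 lines: dlih oltlk zyd skic cjb wlqy phyhd pbo
Hunk 3: at line 2 remove [zyd,skic,cjb] add [pdic,jjqz,dak] -> 8 lines: dlih oltlk pdic jjqz dak wlqy phyhd pbo
Hunk 4: at line 1 remove [pdic,jjqz,dak] add [ejv,xpl] -> 7 lines: dlih oltlk ejv xpl wlqy phyhd pbo
Hunk 5: at line 1 remove [ejv,xpl,wlqy] add [qkjft,qotr] -> 6 lines: dlih oltlk qkjft qotr phyhd pbo

Answer: dlih
oltlk
qkjft
qotr
phyhd
pbo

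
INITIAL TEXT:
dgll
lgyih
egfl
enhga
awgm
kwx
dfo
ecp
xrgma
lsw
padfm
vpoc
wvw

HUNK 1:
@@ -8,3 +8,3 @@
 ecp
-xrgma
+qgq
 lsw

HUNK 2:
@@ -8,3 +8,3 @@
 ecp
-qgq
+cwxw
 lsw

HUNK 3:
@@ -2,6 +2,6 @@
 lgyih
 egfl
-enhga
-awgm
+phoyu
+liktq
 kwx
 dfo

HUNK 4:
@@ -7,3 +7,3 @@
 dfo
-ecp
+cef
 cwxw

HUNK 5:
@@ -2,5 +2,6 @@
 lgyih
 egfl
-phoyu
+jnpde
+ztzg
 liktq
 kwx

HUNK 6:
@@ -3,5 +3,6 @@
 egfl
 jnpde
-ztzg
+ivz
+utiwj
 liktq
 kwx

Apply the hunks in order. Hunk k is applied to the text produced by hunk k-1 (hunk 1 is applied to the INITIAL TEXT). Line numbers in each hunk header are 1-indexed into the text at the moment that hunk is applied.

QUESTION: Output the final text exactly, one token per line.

Answer: dgll
lgyih
egfl
jnpde
ivz
utiwj
liktq
kwx
dfo
cef
cwxw
lsw
padfm
vpoc
wvw

Derivation:
Hunk 1: at line 8 remove [xrgma] add [qgq] -> 13 lines: dgll lgyih egfl enhga awgm kwx dfo ecp qgq lsw padfm vpoc wvw
Hunk 2: at line 8 remove [qgq] add [cwxw] -> 13 lines: dgll lgyih egfl enhga awgm kwx dfo ecp cwxw lsw padfm vpoc wvw
Hunk 3: at line 2 remove [enhga,awgm] add [phoyu,liktq] -> 13 lines: dgll lgyih egfl phoyu liktq kwx dfo ecp cwxw lsw padfm vpoc wvw
Hunk 4: at line 7 remove [ecp] add [cef] -> 13 lines: dgll lgyih egfl phoyu liktq kwx dfo cef cwxw lsw padfm vpoc wvw
Hunk 5: at line 2 remove [phoyu] add [jnpde,ztzg] -> 14 lines: dgll lgyih egfl jnpde ztzg liktq kwx dfo cef cwxw lsw padfm vpoc wvw
Hunk 6: at line 3 remove [ztzg] add [ivz,utiwj] -> 15 lines: dgll lgyih egfl jnpde ivz utiwj liktq kwx dfo cef cwxw lsw padfm vpoc wvw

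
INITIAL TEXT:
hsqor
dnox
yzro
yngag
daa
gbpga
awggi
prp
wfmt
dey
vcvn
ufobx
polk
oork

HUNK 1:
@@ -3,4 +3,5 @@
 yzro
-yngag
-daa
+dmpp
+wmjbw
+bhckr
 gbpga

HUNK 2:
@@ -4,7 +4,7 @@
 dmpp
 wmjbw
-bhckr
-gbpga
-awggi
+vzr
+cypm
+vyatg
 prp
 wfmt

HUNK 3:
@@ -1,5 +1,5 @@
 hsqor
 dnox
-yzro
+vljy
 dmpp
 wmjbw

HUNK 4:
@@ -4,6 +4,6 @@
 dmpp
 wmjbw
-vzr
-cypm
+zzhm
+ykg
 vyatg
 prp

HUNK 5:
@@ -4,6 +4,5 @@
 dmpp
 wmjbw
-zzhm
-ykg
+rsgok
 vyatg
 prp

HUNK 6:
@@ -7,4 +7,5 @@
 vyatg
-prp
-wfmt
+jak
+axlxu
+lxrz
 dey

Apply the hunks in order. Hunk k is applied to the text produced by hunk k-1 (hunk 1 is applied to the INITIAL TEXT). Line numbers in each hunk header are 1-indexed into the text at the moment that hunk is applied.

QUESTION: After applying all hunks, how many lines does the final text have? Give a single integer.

Hunk 1: at line 3 remove [yngag,daa] add [dmpp,wmjbw,bhckr] -> 15 lines: hsqor dnox yzro dmpp wmjbw bhckr gbpga awggi prp wfmt dey vcvn ufobx polk oork
Hunk 2: at line 4 remove [bhckr,gbpga,awggi] add [vzr,cypm,vyatg] -> 15 lines: hsqor dnox yzro dmpp wmjbw vzr cypm vyatg prp wfmt dey vcvn ufobx polk oork
Hunk 3: at line 1 remove [yzro] add [vljy] -> 15 lines: hsqor dnox vljy dmpp wmjbw vzr cypm vyatg prp wfmt dey vcvn ufobx polk oork
Hunk 4: at line 4 remove [vzr,cypm] add [zzhm,ykg] -> 15 lines: hsqor dnox vljy dmpp wmjbw zzhm ykg vyatg prp wfmt dey vcvn ufobx polk oork
Hunk 5: at line 4 remove [zzhm,ykg] add [rsgok] -> 14 lines: hsqor dnox vljy dmpp wmjbw rsgok vyatg prp wfmt dey vcvn ufobx polk oork
Hunk 6: at line 7 remove [prp,wfmt] add [jak,axlxu,lxrz] -> 15 lines: hsqor dnox vljy dmpp wmjbw rsgok vyatg jak axlxu lxrz dey vcvn ufobx polk oork
Final line count: 15

Answer: 15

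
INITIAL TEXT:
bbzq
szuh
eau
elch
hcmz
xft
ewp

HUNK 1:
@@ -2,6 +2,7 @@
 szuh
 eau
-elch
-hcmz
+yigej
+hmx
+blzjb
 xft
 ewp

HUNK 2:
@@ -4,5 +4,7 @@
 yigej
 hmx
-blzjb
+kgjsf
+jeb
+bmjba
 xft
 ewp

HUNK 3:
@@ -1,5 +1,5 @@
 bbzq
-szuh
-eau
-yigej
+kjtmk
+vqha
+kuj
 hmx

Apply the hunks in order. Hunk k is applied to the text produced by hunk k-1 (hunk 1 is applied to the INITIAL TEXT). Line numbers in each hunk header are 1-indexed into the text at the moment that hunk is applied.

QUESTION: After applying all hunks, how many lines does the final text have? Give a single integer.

Answer: 10

Derivation:
Hunk 1: at line 2 remove [elch,hcmz] add [yigej,hmx,blzjb] -> 8 lines: bbzq szuh eau yigej hmx blzjb xft ewp
Hunk 2: at line 4 remove [blzjb] add [kgjsf,jeb,bmjba] -> 10 lines: bbzq szuh eau yigej hmx kgjsf jeb bmjba xft ewp
Hunk 3: at line 1 remove [szuh,eau,yigej] add [kjtmk,vqha,kuj] -> 10 lines: bbzq kjtmk vqha kuj hmx kgjsf jeb bmjba xft ewp
Final line count: 10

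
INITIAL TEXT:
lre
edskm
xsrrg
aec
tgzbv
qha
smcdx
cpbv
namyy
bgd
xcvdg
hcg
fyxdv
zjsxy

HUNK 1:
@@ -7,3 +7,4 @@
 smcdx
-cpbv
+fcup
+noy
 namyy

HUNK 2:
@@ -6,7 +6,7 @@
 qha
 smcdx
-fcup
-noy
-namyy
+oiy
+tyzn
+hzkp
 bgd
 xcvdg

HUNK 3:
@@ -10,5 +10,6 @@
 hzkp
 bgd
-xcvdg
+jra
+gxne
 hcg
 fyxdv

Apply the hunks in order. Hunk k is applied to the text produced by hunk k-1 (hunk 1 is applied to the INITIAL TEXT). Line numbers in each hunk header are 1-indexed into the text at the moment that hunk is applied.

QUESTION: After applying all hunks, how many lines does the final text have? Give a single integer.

Hunk 1: at line 7 remove [cpbv] add [fcup,noy] -> 15 lines: lre edskm xsrrg aec tgzbv qha smcdx fcup noy namyy bgd xcvdg hcg fyxdv zjsxy
Hunk 2: at line 6 remove [fcup,noy,namyy] add [oiy,tyzn,hzkp] -> 15 lines: lre edskm xsrrg aec tgzbv qha smcdx oiy tyzn hzkp bgd xcvdg hcg fyxdv zjsxy
Hunk 3: at line 10 remove [xcvdg] add [jra,gxne] -> 16 lines: lre edskm xsrrg aec tgzbv qha smcdx oiy tyzn hzkp bgd jra gxne hcg fyxdv zjsxy
Final line count: 16

Answer: 16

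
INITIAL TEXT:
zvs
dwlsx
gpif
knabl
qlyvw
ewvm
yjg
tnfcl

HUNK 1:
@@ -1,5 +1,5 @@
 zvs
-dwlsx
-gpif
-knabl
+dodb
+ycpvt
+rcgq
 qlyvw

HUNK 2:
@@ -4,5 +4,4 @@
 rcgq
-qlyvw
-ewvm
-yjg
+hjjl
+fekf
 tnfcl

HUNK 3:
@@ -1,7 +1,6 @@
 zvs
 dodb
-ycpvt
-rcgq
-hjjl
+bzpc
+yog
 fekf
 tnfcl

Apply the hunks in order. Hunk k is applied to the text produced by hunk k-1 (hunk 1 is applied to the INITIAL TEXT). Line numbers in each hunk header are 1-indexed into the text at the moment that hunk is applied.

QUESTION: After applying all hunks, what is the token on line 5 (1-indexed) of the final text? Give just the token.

Answer: fekf

Derivation:
Hunk 1: at line 1 remove [dwlsx,gpif,knabl] add [dodb,ycpvt,rcgq] -> 8 lines: zvs dodb ycpvt rcgq qlyvw ewvm yjg tnfcl
Hunk 2: at line 4 remove [qlyvw,ewvm,yjg] add [hjjl,fekf] -> 7 lines: zvs dodb ycpvt rcgq hjjl fekf tnfcl
Hunk 3: at line 1 remove [ycpvt,rcgq,hjjl] add [bzpc,yog] -> 6 lines: zvs dodb bzpc yog fekf tnfcl
Final line 5: fekf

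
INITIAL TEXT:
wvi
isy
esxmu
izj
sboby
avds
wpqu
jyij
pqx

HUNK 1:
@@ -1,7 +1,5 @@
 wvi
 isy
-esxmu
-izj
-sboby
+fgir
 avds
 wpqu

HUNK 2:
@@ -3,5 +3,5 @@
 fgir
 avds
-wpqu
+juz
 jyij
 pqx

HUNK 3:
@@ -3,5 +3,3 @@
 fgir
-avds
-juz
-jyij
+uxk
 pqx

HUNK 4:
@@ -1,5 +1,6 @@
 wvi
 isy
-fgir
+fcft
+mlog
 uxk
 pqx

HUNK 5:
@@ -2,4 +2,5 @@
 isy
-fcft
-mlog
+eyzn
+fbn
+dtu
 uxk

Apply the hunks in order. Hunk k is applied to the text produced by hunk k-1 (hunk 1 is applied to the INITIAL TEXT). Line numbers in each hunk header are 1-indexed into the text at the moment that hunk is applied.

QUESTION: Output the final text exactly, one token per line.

Answer: wvi
isy
eyzn
fbn
dtu
uxk
pqx

Derivation:
Hunk 1: at line 1 remove [esxmu,izj,sboby] add [fgir] -> 7 lines: wvi isy fgir avds wpqu jyij pqx
Hunk 2: at line 3 remove [wpqu] add [juz] -> 7 lines: wvi isy fgir avds juz jyij pqx
Hunk 3: at line 3 remove [avds,juz,jyij] add [uxk] -> 5 lines: wvi isy fgir uxk pqx
Hunk 4: at line 1 remove [fgir] add [fcft,mlog] -> 6 lines: wvi isy fcft mlog uxk pqx
Hunk 5: at line 2 remove [fcft,mlog] add [eyzn,fbn,dtu] -> 7 lines: wvi isy eyzn fbn dtu uxk pqx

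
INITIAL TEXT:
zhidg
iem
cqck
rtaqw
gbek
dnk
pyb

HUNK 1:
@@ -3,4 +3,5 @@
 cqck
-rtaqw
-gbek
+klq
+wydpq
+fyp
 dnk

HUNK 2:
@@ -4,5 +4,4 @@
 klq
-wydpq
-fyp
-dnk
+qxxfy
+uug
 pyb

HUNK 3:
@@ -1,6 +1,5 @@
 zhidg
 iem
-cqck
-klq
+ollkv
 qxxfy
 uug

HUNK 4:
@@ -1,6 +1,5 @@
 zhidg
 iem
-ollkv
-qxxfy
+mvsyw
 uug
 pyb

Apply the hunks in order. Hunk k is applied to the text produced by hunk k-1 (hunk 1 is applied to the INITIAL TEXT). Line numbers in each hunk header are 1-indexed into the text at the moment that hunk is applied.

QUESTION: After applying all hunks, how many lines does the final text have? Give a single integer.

Answer: 5

Derivation:
Hunk 1: at line 3 remove [rtaqw,gbek] add [klq,wydpq,fyp] -> 8 lines: zhidg iem cqck klq wydpq fyp dnk pyb
Hunk 2: at line 4 remove [wydpq,fyp,dnk] add [qxxfy,uug] -> 7 lines: zhidg iem cqck klq qxxfy uug pyb
Hunk 3: at line 1 remove [cqck,klq] add [ollkv] -> 6 lines: zhidg iem ollkv qxxfy uug pyb
Hunk 4: at line 1 remove [ollkv,qxxfy] add [mvsyw] -> 5 lines: zhidg iem mvsyw uug pyb
Final line count: 5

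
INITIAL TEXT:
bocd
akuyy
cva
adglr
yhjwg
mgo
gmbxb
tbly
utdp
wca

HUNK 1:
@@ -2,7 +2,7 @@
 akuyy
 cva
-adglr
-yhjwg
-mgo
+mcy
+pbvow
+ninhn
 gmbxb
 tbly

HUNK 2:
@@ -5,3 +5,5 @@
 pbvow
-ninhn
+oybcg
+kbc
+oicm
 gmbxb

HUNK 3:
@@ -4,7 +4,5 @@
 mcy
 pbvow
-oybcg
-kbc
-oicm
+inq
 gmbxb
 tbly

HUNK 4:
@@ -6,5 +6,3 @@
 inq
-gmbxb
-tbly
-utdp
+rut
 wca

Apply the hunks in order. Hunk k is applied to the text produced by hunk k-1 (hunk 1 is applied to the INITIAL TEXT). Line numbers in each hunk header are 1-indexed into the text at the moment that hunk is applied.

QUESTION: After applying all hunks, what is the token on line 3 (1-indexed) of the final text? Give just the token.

Answer: cva

Derivation:
Hunk 1: at line 2 remove [adglr,yhjwg,mgo] add [mcy,pbvow,ninhn] -> 10 lines: bocd akuyy cva mcy pbvow ninhn gmbxb tbly utdp wca
Hunk 2: at line 5 remove [ninhn] add [oybcg,kbc,oicm] -> 12 lines: bocd akuyy cva mcy pbvow oybcg kbc oicm gmbxb tbly utdp wca
Hunk 3: at line 4 remove [oybcg,kbc,oicm] add [inq] -> 10 lines: bocd akuyy cva mcy pbvow inq gmbxb tbly utdp wca
Hunk 4: at line 6 remove [gmbxb,tbly,utdp] add [rut] -> 8 lines: bocd akuyy cva mcy pbvow inq rut wca
Final line 3: cva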